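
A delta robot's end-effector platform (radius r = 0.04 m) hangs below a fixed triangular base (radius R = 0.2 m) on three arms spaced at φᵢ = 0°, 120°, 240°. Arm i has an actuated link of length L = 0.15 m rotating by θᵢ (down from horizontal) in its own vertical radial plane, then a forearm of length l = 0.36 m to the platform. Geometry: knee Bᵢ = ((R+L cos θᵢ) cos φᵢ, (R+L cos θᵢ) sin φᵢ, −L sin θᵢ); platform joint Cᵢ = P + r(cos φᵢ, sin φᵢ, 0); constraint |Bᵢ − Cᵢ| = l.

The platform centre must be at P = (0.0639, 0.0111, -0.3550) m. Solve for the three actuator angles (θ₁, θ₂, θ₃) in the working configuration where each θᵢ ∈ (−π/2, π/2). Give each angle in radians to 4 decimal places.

φ1=0.0° → target in arm frame (0.0639, 0.0111)
  A=0.0961, B=-0.3550, C=(l²−L²−A²−y'²−z²)/(2L)=-0.0943
  √(A²+B²)=0.3678;  θ1 = -1.3064+1.8300 ≈ 0.5236
φ2=120.0° → target in arm frame (-0.0223, -0.0609)
  A cos θ + B sin θ = C:  0.1823·cos θ + -0.3550·sin θ = -0.1863
  θ2 = atan2(B,A) + arccos(C/0.3991) = 0.9601
φ3=240.0° → target in arm frame (-0.0416, 0.0498)
  A cos θ + B sin θ = C:  0.2016·cos θ + -0.3550·sin θ = -0.2068
  γ=atan2(-0.3550,0.2016)=-1.0544;  ψ=arccos(-0.5065)=2.1019;  θ3=γ+ψ≈1.0475

θ₁ = 0.5236, θ₂ = 0.9601, θ₃ = 1.0475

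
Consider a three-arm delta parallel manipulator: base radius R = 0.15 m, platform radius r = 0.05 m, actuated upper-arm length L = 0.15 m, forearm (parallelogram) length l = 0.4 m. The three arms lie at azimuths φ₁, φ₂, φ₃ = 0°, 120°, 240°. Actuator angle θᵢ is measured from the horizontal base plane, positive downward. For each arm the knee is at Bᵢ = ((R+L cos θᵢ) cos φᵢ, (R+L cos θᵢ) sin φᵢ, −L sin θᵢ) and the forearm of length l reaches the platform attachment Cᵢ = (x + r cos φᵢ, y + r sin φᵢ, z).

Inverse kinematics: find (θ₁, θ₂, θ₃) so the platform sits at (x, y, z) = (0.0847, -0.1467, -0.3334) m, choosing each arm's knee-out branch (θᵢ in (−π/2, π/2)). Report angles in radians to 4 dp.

θ₁ = 0.0000, θ₂ = 1.0474, θ₃ = 0.0000

φ1=0.0° → target in arm frame (0.0847, -0.1467)
  e−x'=0.0153;  (l²−L²−(e−x')²−y'²−z²)/2L = 0.0153
  θ1 = atan2(B,A) + arccos(C/0.3338) = 0.0000
φ2=120.0° → target in arm frame (-0.1694, 0.0000)
  A cos θ + B sin θ = C:  0.2694·cos θ + -0.3334·sin θ = -0.1541
  √(A²+B²)=0.4286;  θ2 = -0.8912+1.9385 ≈ 1.0474
arm 3 (φ=240.0°): x'=0.0847, y'=0.1467
  e−x'=0.0153;  (l²−L²−(e−x')²−y'²−z²)/2L = 0.0153
  √(A²+B²)=0.3338;  θ3 = -1.5249+1.5250 ≈ 0.0000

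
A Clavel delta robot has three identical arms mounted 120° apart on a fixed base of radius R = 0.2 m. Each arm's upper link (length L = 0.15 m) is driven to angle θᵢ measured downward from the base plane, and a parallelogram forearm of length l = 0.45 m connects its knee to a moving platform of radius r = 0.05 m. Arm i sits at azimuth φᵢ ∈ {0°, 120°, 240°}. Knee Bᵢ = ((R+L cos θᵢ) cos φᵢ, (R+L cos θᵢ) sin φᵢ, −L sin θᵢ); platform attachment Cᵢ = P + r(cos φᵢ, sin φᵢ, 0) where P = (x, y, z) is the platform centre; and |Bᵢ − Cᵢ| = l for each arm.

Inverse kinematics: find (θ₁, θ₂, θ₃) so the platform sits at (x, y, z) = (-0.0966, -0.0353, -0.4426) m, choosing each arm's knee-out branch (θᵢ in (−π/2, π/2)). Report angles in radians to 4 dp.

rotate P by −φ1: (-0.0966, -0.0353, -0.4426)
  e−x'=0.2466;  (l²−L²−(e−x')²−y'²−z²)/2L = -0.2598
  √(A²+B²)=0.5067;  θ1 = -1.0625+2.1093 ≈ 1.0468
φ2=120.0° → target in arm frame (0.0177, 0.1013)
  A cos θ + B sin θ = C:  0.1323·cos θ + -0.4426·sin θ = -0.1455
  γ=atan2(-0.4426,0.1323)=-1.2804;  ψ=arccos(-0.3150)=1.8913;  θ2=γ+ψ≈0.6109
rotate P by −φ3: (0.0789, -0.0660, -0.4426)
  A cos θ + B sin θ = C:  0.0711·cos θ + -0.4426·sin θ = -0.0844
  γ=atan2(-0.4426,0.0711)=-1.4115;  ψ=arccos(-0.1882)=1.7601;  θ3=γ+ψ≈0.3487

θ₁ = 1.0468, θ₂ = 0.6109, θ₃ = 0.3487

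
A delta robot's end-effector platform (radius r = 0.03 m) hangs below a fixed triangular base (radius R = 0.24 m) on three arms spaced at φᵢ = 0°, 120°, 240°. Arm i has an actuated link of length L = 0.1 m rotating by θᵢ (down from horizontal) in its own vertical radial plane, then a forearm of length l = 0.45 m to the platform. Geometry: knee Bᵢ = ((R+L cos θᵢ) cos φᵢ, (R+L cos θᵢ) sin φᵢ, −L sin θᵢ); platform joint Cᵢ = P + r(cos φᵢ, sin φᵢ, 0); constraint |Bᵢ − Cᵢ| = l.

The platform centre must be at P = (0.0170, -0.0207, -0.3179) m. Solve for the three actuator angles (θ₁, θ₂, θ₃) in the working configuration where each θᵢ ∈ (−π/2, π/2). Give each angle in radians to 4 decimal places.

rotate P by −φ1: (0.0170, -0.0207, -0.3179)
  A=0.1930, B=-0.3179, C=(l²−L²−A²−y'²−z²)/(2L)=0.2688
  θ1 = atan2(B,A) + arccos(C/0.3719) = -0.2622
φ2=120.0° → target in arm frame (-0.0264, -0.0044)
  A=0.2364, B=-0.3179, C=(l²−L²−A²−y'²−z²)/(2L)=0.1776
  θ2 = atan2(B,A) + arccos(C/0.3962) = 0.1746
φ3=240.0° → target in arm frame (0.0094, 0.0251)
  A cos θ + B sin θ = C:  0.2006·cos θ + -0.3179·sin θ = 0.2529
  θ3 = atan2(B,A) + arccos(C/0.3759) = -0.1752

θ₁ = -0.2622, θ₂ = 0.1746, θ₃ = -0.1752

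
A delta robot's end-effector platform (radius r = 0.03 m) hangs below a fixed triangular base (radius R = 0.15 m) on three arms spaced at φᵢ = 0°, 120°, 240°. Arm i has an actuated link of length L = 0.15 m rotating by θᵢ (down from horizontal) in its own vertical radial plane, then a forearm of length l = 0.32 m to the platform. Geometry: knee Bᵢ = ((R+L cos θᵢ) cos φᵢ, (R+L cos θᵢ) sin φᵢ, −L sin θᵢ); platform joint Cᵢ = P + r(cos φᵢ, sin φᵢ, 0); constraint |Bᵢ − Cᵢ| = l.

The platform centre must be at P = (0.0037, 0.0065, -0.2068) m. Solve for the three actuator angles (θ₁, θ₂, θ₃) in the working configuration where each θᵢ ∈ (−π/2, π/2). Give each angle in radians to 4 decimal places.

θ₁ = 0.1748, θ₂ = 0.1742, θ₃ = 0.2618

φ1=0.0° → target in arm frame (0.0037, 0.0065)
  A cos θ + B sin θ = C:  0.1163·cos θ + -0.2068·sin θ = 0.0786
  γ=atan2(-0.2068,0.1163)=-1.0585;  ψ=arccos(0.3311)=1.2333;  θ1=γ+ψ≈0.1748
φ2=120.0° → target in arm frame (0.0038, -0.0065)
  e−x'=0.1162;  (l²−L²−(e−x')²−y'²−z²)/2L = 0.0786
  √(A²+B²)=0.2372;  θ2 = -1.0588+1.2330 ≈ 0.1742
arm 3 (φ=240.0°): x'=-0.0075, y'=0.0000
  A=0.1275, B=-0.2068, C=(l²−L²−A²−y'²−z²)/(2L)=0.0696
  √(A²+B²)=0.2429;  θ3 = -1.0184+1.2802 ≈ 0.2618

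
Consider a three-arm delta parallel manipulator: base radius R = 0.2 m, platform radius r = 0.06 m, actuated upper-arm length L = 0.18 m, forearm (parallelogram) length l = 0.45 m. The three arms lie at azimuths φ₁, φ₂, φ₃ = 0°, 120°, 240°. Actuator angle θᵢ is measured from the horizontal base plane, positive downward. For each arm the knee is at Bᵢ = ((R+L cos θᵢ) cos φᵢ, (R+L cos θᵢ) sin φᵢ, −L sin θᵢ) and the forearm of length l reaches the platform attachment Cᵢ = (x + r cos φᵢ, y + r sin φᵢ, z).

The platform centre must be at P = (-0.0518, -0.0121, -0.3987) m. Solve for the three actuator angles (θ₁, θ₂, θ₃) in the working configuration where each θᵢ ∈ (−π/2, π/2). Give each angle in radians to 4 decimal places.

rotate P by −φ1: (-0.0518, -0.0121, -0.3987)
  A=0.1918, B=-0.3987, C=(l²−L²−A²−y'²−z²)/(2L)=-0.0717
  θ1 = atan2(B,A) + arccos(C/0.4424) = 0.6111
rotate P by −φ2: (0.0154, 0.0509, -0.3987)
  A=0.1246, B=-0.3987, C=(l²−L²−A²−y'²−z²)/(2L)=-0.0194
  θ2 = atan2(B,A) + arccos(C/0.4177) = 0.3492
arm 3 (φ=240.0°): x'=0.0364, y'=-0.0388
  e−x'=0.1036;  (l²−L²−(e−x')²−y'²−z²)/2L = -0.0031
  θ3 = atan2(B,A) + arccos(C/0.4119) = 0.2617

θ₁ = 0.6111, θ₂ = 0.3492, θ₃ = 0.2617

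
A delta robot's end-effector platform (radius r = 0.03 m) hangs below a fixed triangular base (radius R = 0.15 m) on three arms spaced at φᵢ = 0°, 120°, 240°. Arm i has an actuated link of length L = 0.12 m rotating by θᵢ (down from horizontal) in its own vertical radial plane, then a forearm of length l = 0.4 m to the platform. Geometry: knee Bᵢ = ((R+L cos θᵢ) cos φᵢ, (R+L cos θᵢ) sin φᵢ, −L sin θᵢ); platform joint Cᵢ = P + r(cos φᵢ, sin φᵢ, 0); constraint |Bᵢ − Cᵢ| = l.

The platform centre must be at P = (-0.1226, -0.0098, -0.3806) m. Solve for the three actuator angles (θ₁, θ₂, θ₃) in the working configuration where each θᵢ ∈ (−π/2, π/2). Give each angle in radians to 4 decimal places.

θ₁ = 1.1348, θ₂ = 0.3493, θ₃ = 0.2622

rotate P by −φ1: (-0.1226, -0.0098, -0.3806)
  A=0.2426, B=-0.3806, C=(l²−L²−A²−y'²−z²)/(2L)=-0.2425
  √(A²+B²)=0.4513;  θ1 = -1.0033+2.1381 ≈ 1.1348
arm 2 (φ=120.0°): x'=0.0528, y'=0.1111
  A cos θ + B sin θ = C:  0.0672·cos θ + -0.3806·sin θ = -0.0671
  θ2 = atan2(B,A) + arccos(C/0.3865) = 0.3493
φ3=240.0° → target in arm frame (0.0698, -0.1013)
  A cos θ + B sin θ = C:  0.0502·cos θ + -0.3806·sin θ = -0.0501
  γ=atan2(-0.3806,0.0502)=-1.4396;  ψ=arccos(-0.1306)=1.7018;  θ3=γ+ψ≈0.2622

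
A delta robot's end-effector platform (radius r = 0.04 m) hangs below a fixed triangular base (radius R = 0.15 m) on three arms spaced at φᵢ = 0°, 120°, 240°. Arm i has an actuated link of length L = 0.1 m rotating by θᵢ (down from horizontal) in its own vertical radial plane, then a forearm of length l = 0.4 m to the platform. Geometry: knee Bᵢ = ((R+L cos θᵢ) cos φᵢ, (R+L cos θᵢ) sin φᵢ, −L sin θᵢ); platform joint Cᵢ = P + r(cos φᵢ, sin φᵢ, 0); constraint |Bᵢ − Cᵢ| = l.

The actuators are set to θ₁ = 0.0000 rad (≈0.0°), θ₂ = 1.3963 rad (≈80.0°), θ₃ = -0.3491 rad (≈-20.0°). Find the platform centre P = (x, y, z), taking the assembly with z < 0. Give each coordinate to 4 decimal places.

(0.0738, -0.1894, -0.3249)

φ1=0.0°: virtual centre (0.2100, 0.0000, 0.0000), radius l
O2 = (0.1274·cos120.0°, 0.1274·sin120.0°, -0.0985) = (-0.0637, 0.1103, -0.0985)
arm 3 at φ=240.0°: ρ3 = 0.2040;  O3 = (-0.1020, -0.1766, 0.0342)
subtract pairs → two planes through P
linear system: -0.5474x+0.2206y = -0.0182−-0.1970z; -0.6240x+-0.3533y = -0.0013−0.0684z
Cramer: x(z) = 0.0203-0.1646z;  y(z) = -0.0321+0.4844z
quadratic in z: (1.2617)z²+(0.0314)z+(-0.1230)=0, √Δ=0.7885 → z ∈ {-0.3249, 0.3000}; z = -0.3249 (taking z<0)
x = 0.0738, y = -0.1894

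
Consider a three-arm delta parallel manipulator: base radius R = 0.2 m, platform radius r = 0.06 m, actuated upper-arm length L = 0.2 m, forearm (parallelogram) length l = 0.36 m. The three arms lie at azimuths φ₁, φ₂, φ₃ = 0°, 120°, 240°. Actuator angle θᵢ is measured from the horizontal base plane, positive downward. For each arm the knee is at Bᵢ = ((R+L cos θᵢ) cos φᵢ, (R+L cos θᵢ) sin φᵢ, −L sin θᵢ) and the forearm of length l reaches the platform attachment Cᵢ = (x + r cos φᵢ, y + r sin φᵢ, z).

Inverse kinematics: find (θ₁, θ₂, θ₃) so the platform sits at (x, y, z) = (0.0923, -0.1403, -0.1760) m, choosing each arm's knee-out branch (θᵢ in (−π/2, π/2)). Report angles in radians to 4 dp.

θ₁ = -0.2620, θ₂ = 1.3088, θ₃ = -0.0876

rotate P by −φ1: (0.0923, -0.1403, -0.1760)
  e−x'=0.0477;  (l²−L²−(e−x')²−y'²−z²)/2L = 0.0917
  θ1 = atan2(B,A) + arccos(C/0.1823) = -0.2620
φ2=120.0° → target in arm frame (-0.1677, -0.0098)
  e−x'=0.3077;  (l²−L²−(e−x')²−y'²−z²)/2L = -0.0903
  γ=atan2(-0.1760,0.3077)=-0.5196;  ψ=arccos(-0.2548)=1.8284;  θ2=γ+ψ≈1.3088
φ3=240.0° → target in arm frame (0.0754, 0.1501)
  e−x'=0.0646;  (l²−L²−(e−x')²−y'²−z²)/2L = 0.0798
  √(A²+B²)=0.1875;  θ3 = -1.2188+1.1312 ≈ -0.0876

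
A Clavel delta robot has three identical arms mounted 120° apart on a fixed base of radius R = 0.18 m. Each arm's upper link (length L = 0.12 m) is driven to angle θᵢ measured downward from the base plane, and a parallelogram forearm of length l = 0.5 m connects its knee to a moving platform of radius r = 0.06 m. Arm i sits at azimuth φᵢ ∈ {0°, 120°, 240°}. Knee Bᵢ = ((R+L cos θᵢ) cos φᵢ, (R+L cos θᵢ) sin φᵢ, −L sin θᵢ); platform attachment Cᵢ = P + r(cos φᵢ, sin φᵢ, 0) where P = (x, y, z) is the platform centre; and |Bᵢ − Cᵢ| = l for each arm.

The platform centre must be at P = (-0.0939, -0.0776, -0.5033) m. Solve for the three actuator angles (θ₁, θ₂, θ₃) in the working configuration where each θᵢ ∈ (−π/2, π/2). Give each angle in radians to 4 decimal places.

θ₁ = 0.9598, θ₂ = 0.6977, θ₃ = 0.1742

φ1=0.0° → target in arm frame (-0.0939, -0.0776)
  A cos θ + B sin θ = C:  0.2139·cos θ + -0.5033·sin θ = -0.2895
  θ1 = atan2(B,A) + arccos(C/0.5469) = 0.9598
φ2=120.0° → target in arm frame (-0.0203, 0.1201)
  A=0.1403, B=-0.5033, C=(l²−L²−A²−y'²−z²)/(2L)=-0.2159
  γ=atan2(-0.5033,0.1403)=-1.2990;  ψ=arccos(-0.4132)=1.9967;  θ2=γ+ψ≈0.6977
φ3=240.0° → target in arm frame (0.1142, -0.0425)
  A=0.0058, B=-0.5033, C=(l²−L²−A²−y'²−z²)/(2L)=-0.0815
  γ=atan2(-0.5033,0.0058)=-1.5592;  ψ=arccos(-0.1619)=1.7334;  θ3=γ+ψ≈0.1742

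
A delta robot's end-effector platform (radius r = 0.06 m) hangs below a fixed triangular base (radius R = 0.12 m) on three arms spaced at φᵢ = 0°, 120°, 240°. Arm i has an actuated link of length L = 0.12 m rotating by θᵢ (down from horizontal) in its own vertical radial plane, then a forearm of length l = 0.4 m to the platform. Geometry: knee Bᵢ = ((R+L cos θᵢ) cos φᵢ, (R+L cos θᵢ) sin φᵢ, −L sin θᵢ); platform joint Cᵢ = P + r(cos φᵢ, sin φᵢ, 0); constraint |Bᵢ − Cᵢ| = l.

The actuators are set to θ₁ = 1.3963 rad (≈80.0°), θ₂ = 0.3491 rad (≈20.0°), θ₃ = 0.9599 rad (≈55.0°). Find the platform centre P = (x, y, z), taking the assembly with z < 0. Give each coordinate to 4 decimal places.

(-0.1497, 0.0921, -0.4318)

φ1=0.0°: virtual centre (0.0808, 0.0000, -0.1182), radius l
arm 2 at φ=120.0°: e+L cos θ2 = 0.1728;  S2 = (-0.0864, 0.1496, -0.0410)
S3 = (0.1288·cos240.0°, 0.1288·sin240.0°, -0.0983) = (-0.0644, -0.1116, -0.0983)
|S₂|²−|S₁|² = 0.0110;  |S₃|²−|S₁|² = 0.0058
linear system: -0.3344x+0.2992y = 0.0110−0.1543z; -0.2905x+-0.2231y = 0.0058−0.0398z
Cramer: x(z) = -0.0259+0.2867z;  y(z) = 0.0079-0.1951z
into |P−S₁|² = l²: 1.1203z² + 0.1721z + -0.1346 = 0;  Δ = 0.6327;  z = -0.4318 or 0.2782 → z<0 root = -0.4318
x = -0.1497, y = 0.0921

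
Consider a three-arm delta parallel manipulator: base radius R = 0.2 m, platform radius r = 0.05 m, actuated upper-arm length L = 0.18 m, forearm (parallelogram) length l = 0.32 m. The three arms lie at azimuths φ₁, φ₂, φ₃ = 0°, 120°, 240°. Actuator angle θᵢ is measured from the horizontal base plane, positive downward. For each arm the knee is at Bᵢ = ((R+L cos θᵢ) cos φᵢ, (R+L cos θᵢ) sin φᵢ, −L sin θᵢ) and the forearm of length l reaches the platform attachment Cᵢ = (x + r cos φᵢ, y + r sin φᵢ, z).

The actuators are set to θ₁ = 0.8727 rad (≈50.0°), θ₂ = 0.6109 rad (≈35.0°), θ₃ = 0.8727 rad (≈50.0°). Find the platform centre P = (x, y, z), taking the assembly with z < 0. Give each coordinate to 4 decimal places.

(-0.0170, 0.0294, -0.2849)

φ1=0.0°: virtual centre (0.2657, 0.0000, -0.1379), radius l
arm 2 at φ=120.0°: ρ2 = 0.2974;  S2 = (-0.1487, 0.2576, -0.1032)
S3 = (0.2657·cos240.0°, 0.2657·sin240.0°, -0.1379) = (-0.1328, -0.2301, -0.1379)
eliminate P² terms by subtracting sphere 1 from 2 and 3
[-0.8288 0.5152 0.0693]·P = 0.0095;  [-0.7971 -0.4602 0.0000]·P = 0.0000
det = 0.7921;  x = -0.0055+0.0403z,  y = 0.0096+-0.0697z
quadratic in z: (1.0065)z²+(0.2526)z+(-0.0097)=0, √Δ=0.3209 → z ∈ {-0.2849, 0.0339}; z = -0.2849 (taking z<0)
x = -0.0170, y = 0.0294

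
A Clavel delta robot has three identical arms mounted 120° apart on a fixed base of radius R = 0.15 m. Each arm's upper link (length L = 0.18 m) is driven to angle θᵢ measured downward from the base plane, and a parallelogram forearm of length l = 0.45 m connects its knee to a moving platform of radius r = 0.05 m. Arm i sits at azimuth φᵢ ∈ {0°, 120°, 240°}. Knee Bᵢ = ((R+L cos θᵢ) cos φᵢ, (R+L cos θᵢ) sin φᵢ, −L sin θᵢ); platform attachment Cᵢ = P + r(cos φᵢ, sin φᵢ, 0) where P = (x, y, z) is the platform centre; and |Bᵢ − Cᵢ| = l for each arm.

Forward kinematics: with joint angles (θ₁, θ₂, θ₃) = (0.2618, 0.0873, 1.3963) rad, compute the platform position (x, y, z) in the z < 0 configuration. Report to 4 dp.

S1 = (0.2739·cos0.0°, 0.2739·sin0.0°, -0.0466) = (0.2739, 0.0000, -0.0466)
S2 = (0.2793·cos120.0°, 0.2793·sin120.0°, -0.0157) = (-0.1397, 0.2419, -0.0157)
φ3=240.0°: virtual centre (-0.0656, -0.1137, -0.1773), radius l
|S₂|²−|S₁|² = 0.0011;  |S₃|²−|S₁|² = -0.0285
plane₁₂: -0.8270x+0.4838y+0.0618z = 0.0011
det = 0.5165;  x = 0.0262+-0.2176z,  y = 0.0471+-0.4997z
into |P−S₁|² = l²: 1.2971z² + 0.1539z + -0.1368 = 0;  Δ = 0.7334;  z = -0.3894 or 0.2708 → z<0 root = -0.3894
x = 0.1110, y = 0.2417

(0.1110, 0.2417, -0.3894)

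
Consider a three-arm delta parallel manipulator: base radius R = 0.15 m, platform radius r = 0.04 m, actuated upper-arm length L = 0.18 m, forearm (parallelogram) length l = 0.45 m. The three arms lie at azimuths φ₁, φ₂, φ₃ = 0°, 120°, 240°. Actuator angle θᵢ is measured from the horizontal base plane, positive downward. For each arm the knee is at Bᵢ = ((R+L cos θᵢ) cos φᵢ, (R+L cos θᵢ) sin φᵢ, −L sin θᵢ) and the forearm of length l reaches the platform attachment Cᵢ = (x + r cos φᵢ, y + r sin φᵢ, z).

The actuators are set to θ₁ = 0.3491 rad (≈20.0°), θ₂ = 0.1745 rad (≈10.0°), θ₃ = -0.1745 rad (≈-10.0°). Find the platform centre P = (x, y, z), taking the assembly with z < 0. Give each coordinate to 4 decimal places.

(-0.0546, -0.0452, -0.3601)

arm 1 at φ=0.0°: ρ1 = 0.2791;  centre 1 = (0.2791, 0.0000, -0.0616)
φ2=120.0°: virtual centre (-0.1436, 0.2488, -0.0313), radius l
arm 3 at φ=240.0°: ρ3 = 0.2873;  centre 3 = (-0.1436, -0.2488, 0.0313)
eliminate P² terms by subtracting sphere 1 from 2 and 3
plane₁₂: -0.8456x+0.4976y+0.0606z = 0.0018
det = 0.8414;  x = -0.0021+0.1456z,  y = 0.0000+0.1256z
quadratic in z: (1.0370)z²+(0.0412)z+(-0.1196)=0, √Δ=0.7056 → z ∈ {-0.3601, 0.3203}; z = -0.3601 (taking z<0)
x = -0.0546, y = -0.0452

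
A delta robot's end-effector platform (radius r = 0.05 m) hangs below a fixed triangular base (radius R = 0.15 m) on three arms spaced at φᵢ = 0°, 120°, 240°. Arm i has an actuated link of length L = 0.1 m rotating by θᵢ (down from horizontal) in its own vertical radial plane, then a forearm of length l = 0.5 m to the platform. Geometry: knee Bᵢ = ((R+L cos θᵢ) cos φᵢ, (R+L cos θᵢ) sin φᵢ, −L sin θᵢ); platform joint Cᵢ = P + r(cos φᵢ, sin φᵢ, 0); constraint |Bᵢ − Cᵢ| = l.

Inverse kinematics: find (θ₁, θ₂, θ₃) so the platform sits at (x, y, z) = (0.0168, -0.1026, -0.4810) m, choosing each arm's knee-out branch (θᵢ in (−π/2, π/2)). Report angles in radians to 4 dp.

θ₁ = 0.2616, θ₂ = 0.6982, θ₃ = -0.0001

arm 1 (φ=0.0°): x'=0.0168, y'=-0.1026
  A=0.0832, B=-0.4810, C=(l²−L²−A²−y'²−z²)/(2L)=-0.0440
  θ1 = atan2(B,A) + arccos(C/0.4881) = 0.2616
φ2=120.0° → target in arm frame (-0.0973, 0.0368)
  A=0.1973, B=-0.4810, C=(l²−L²−A²−y'²−z²)/(2L)=-0.1581
  γ=atan2(-0.4810,0.1973)=-1.1816;  ψ=arccos(-0.3041)=1.8798;  θ2=γ+ψ≈0.6982
arm 3 (φ=240.0°): x'=0.0805, y'=0.0658
  A cos θ + B sin θ = C:  0.0195·cos θ + -0.4810·sin θ = 0.0196
  √(A²+B²)=0.4814;  θ3 = -1.5302+1.5301 ≈ -0.0001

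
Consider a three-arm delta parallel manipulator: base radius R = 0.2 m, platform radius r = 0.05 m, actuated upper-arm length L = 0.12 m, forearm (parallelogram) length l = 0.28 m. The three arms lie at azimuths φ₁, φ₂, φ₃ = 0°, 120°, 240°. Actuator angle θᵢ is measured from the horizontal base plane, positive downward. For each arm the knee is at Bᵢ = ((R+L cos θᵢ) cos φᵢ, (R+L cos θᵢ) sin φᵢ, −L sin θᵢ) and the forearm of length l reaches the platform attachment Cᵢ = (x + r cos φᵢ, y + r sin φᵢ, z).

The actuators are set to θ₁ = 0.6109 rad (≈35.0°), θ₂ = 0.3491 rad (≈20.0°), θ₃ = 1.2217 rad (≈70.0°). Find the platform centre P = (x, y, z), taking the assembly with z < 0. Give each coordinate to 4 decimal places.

arm 1 at φ=0.0°: ρ1 = 0.2483;  O1 = (0.2483, 0.0000, -0.0688)
arm 2 at φ=120.0°: ρ2 = 0.2628;  O2 = (-0.1314, 0.2276, -0.0410)
O3 = (0.1910·cos240.0°, 0.1910·sin240.0°, -0.1128) = (-0.0955, -0.1655, -0.1128)
eliminate P² terms by subtracting sphere 1 from 2 and 3
linear system: -0.7594x+0.4551y = 0.0043−0.0556z; -0.6876x+-0.3309y = -0.0172−-0.0879z
det = 0.5642;  x = 0.0113+-0.0383z,  y = 0.0284+-0.1860z
quadratic in z: (1.0361)z²+(0.1452)z+(-0.0167)=0, √Δ=0.3005 → z ∈ {-0.2151, 0.0749}; z = -0.2151 (taking z<0)
x = 0.0195, y = 0.0684

(0.0195, 0.0684, -0.2151)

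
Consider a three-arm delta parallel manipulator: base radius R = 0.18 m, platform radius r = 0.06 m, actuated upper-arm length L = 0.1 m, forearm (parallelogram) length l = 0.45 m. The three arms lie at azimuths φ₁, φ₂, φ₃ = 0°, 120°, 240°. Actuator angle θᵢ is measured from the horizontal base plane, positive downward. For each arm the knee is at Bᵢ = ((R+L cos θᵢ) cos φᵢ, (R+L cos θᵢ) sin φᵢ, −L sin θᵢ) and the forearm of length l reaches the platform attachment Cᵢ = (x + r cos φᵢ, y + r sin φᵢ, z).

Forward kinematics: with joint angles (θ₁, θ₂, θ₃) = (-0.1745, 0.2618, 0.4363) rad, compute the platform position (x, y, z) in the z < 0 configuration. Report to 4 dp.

arm 1 at φ=0.0°: e+L cos θ1 = 0.2185;  S1 = (0.2185, 0.0000, 0.0174)
arm 2 at φ=120.0°: e+L cos θ2 = 0.2166;  S2 = (-0.1083, 0.1876, -0.0259)
S3 = (0.2106·cos240.0°, 0.2106·sin240.0°, -0.0423) = (-0.1053, -0.1824, -0.0423)
subtract pairs → two planes through P
linear system: -0.6536x+0.3751y = -0.0005−-0.0865z; -0.6476x+-0.3648y = -0.0019−-0.1192z
Cramer: x(z) = 0.0018-0.1585z;  y(z) = 0.0019-0.0455z
into |P−S₁|² = l²: 1.0272z² + 0.0338z + -0.1552 = 0;  Δ = 0.6390;  z = -0.4056 or 0.3727 → z<0 root = -0.4056
x = 0.0661, y = 0.0204

(0.0661, 0.0204, -0.4056)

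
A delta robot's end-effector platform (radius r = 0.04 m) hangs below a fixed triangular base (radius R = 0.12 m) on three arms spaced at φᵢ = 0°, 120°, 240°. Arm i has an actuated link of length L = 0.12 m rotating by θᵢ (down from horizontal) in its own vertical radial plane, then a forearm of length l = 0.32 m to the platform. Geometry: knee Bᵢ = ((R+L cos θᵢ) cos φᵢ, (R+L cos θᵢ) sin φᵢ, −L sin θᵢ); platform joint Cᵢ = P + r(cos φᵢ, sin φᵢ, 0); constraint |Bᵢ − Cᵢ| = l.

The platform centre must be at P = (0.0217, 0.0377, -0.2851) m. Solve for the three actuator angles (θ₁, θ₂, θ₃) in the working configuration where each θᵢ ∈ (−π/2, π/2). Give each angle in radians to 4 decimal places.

rotate P by −φ1: (0.0217, 0.0377, -0.2851)
  e−x'=0.0583;  (l²−L²−(e−x')²−y'²−z²)/2L = 0.0079
  θ1 = atan2(B,A) + arccos(C/0.2910) = 0.1745
φ2=120.0° → target in arm frame (0.0218, -0.0376)
  A cos θ + B sin θ = C:  0.0582·cos θ + -0.2851·sin θ = 0.0080
  γ=atan2(-0.2851,0.0582)=-1.3694;  ψ=arccos(0.0274)=1.5434;  θ2=γ+ψ≈0.1740
arm 3 (φ=240.0°): x'=-0.0435, y'=-0.0001
  e−x'=0.1235;  (l²−L²−(e−x')²−y'²−z²)/2L = -0.0356
  √(A²+B²)=0.3107;  θ3 = -1.1620+1.6855 ≈ 0.5235

θ₁ = 0.1745, θ₂ = 0.1740, θ₃ = 0.5235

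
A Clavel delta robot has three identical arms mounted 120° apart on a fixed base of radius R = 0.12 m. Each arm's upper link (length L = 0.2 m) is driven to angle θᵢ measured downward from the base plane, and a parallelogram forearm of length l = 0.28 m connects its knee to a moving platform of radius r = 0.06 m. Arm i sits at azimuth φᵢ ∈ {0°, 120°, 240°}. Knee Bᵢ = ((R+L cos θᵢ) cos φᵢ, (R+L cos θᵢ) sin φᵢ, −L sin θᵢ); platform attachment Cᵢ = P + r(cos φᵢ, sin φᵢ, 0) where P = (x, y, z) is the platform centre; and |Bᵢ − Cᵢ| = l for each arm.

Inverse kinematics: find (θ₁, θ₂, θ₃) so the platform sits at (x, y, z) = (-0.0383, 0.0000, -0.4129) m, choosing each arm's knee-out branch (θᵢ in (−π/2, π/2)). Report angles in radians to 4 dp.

rotate P by −φ1: (-0.0383, 0.0000, -0.4129)
  A cos θ + B sin θ = C:  0.0983·cos θ + -0.4129·sin θ = -0.3544
  √(A²+B²)=0.4244;  θ1 = -1.3371+2.5588 ≈ 1.2217
φ2=120.0° → target in arm frame (0.0191, 0.0332)
  A cos θ + B sin θ = C:  0.0409·cos θ + -0.4129·sin θ = -0.3371
  γ=atan2(-0.4129,0.0409)=-1.4722;  ψ=arccos(-0.8125)=2.5193;  θ2=γ+ψ≈1.0471
φ3=240.0° → target in arm frame (0.0192, -0.0332)
  A cos θ + B sin θ = C:  0.0408·cos θ + -0.4129·sin θ = -0.3371
  θ3 = atan2(B,A) + arccos(C/0.4149) = 1.0471

θ₁ = 1.2217, θ₂ = 1.0471, θ₃ = 1.0471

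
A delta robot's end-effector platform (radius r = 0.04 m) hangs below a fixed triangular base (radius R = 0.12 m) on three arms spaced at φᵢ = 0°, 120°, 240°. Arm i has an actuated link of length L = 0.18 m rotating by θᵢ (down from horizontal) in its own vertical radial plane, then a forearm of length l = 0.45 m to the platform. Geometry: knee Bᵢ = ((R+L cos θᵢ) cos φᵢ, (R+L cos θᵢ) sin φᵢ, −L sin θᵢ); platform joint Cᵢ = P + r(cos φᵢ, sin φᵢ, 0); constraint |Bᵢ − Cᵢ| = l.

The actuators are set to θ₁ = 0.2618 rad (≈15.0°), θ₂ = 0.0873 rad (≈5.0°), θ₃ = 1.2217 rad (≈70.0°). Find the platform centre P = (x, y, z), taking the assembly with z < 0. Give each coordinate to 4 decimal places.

(0.0965, 0.2224, -0.4047)

S1 = (0.2539·cos0.0°, 0.2539·sin0.0°, -0.0466) = (0.2539, 0.0000, -0.0466)
φ2=120.0°: virtual centre (-0.1297, 0.2246, -0.0157), radius l
S3 = (0.1416·cos240.0°, 0.1416·sin240.0°, -0.1691) = (-0.0708, -0.1226, -0.1691)
subtract pairs → two planes through P
plane₁₂: -0.7670x+0.4491y+0.0618z = 0.0009
det = 0.4797;  x = 0.0164+-0.1979z,  y = 0.0299+-0.4756z
sphere 1 gives Az²+Bz+C=0 with A=1.2653, B=0.1587, C=-0.1430;  B²−4AC=0.7491;  roots -0.4047, 0.2793;  negative root z = -0.4047
x = 0.0965, y = 0.2224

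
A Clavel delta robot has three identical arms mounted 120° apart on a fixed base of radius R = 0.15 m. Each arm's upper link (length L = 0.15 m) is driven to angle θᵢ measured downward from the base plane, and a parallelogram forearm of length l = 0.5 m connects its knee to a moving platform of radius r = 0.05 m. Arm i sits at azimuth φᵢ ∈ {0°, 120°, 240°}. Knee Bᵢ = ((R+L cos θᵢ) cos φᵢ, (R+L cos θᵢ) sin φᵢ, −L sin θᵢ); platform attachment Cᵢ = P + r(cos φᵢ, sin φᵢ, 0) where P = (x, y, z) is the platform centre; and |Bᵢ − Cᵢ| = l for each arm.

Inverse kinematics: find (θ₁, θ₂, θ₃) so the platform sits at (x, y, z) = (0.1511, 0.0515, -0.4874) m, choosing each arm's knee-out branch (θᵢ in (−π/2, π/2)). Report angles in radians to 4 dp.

θ₁ = -0.0001, θ₂ = 0.6112, θ₃ = 0.8728

rotate P by −φ1: (0.1511, 0.0515, -0.4874)
  e−x'=-0.0511;  (l²−L²−(e−x')²−y'²−z²)/2L = -0.0511
  θ1 = atan2(B,A) + arccos(C/0.4901) = -0.0001
rotate P by −φ2: (-0.0309, -0.1566, -0.4874)
  A cos θ + B sin θ = C:  0.1309·cos θ + -0.4874·sin θ = -0.1724
  γ=atan2(-0.4874,0.1309)=-1.3083;  ψ=arccos(-0.3417)=1.9195;  θ2=γ+ψ≈0.6112
arm 3 (φ=240.0°): x'=-0.1202, y'=0.1051
  A cos θ + B sin θ = C:  0.2202·cos θ + -0.4874·sin θ = -0.2319
  √(A²+B²)=0.5348;  θ3 = -1.1465+2.0193 ≈ 0.8728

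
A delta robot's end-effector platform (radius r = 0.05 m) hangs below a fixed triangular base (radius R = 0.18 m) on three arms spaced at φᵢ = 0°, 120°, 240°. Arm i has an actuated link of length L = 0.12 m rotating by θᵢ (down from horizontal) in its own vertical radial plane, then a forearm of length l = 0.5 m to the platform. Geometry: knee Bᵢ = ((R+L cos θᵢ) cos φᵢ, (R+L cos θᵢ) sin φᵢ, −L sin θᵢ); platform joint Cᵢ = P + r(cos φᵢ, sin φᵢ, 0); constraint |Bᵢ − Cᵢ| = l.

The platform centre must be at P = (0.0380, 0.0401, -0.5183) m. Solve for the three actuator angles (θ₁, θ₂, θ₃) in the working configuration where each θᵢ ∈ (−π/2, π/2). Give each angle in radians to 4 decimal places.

arm 1 (φ=0.0°): x'=0.0380, y'=0.0401
  e−x'=0.0920;  (l²−L²−(e−x')²−y'²−z²)/2L = -0.1796
  √(A²+B²)=0.5264;  θ1 = -1.3951+1.9190 ≈ 0.5239
φ2=120.0° → target in arm frame (0.0157, -0.0530)
  A cos θ + B sin θ = C:  0.1143·cos θ + -0.5183·sin θ = -0.2037
  √(A²+B²)=0.5307;  θ2 = -1.3538+1.9648 ≈ 0.6110
rotate P by −φ3: (-0.0537, 0.0129, -0.5183)
  e−x'=0.1837;  (l²−L²−(e−x')²−y'²−z²)/2L = -0.2790
  √(A²+B²)=0.5499;  θ3 = -1.2301+2.1029 ≈ 0.8728

θ₁ = 0.5239, θ₂ = 0.6110, θ₃ = 0.8728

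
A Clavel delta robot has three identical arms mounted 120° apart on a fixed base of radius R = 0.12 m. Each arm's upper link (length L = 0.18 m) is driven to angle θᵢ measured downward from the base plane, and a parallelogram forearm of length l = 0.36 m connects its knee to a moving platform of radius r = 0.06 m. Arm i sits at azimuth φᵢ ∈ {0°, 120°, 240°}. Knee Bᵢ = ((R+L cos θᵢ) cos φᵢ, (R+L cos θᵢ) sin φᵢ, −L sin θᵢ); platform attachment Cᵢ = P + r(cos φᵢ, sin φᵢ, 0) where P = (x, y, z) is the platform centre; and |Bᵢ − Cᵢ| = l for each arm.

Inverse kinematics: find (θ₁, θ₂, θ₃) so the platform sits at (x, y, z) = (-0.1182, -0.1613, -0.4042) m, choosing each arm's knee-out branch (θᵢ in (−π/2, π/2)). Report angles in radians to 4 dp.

φ1=0.0° → target in arm frame (-0.1182, -0.1613)
  A=0.1782, B=-0.4042, C=(l²−L²−A²−y'²−z²)/(2L)=-0.3443
  γ=atan2(-0.4042,0.1782)=-1.1556;  ψ=arccos(-0.7794)=2.4646;  θ1=γ+ψ≈1.3090
arm 2 (φ=120.0°): x'=-0.0806, y'=0.1830
  A cos θ + B sin θ = C:  0.1406·cos θ + -0.4042·sin θ = -0.3318
  θ2 = atan2(B,A) + arccos(C/0.4280) = 1.2218
rotate P by −φ3: (0.1988, -0.0217, -0.4042)
  e−x'=-0.1388;  (l²−L²−(e−x')²−y'²−z²)/2L = -0.2386
  θ3 = atan2(B,A) + arccos(C/0.4274) = 0.2617

θ₁ = 1.3090, θ₂ = 1.2218, θ₃ = 0.2617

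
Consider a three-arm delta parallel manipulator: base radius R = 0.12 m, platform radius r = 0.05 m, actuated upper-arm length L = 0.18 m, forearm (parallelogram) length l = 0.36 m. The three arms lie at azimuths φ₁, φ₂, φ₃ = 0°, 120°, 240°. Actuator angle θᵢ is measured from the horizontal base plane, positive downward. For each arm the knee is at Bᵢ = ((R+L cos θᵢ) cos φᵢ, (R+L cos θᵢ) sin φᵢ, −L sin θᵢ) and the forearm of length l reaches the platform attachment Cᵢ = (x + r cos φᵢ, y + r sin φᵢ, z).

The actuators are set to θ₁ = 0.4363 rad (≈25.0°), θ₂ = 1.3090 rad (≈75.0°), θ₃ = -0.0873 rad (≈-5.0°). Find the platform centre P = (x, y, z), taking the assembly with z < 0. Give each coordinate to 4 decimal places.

arm 1 at φ=0.0°: (R−r)+L cos θ1 = 0.2331;  S1 = (0.2331, 0.0000, -0.0761)
φ2=120.0°: virtual centre (-0.0583, 0.1010, -0.1739), radius l
S3 = (0.2493·cos240.0°, 0.2493·sin240.0°, 0.0157) = (-0.1247, -0.2159, 0.0157)
eliminate P² terms by subtracting sphere 1 from 2 and 3
plane₁₂: -0.5829x+0.2019y+-0.1956z = -0.0163
Cramer: x(z) = 0.0166-0.1197z;  y(z) = -0.0328+0.6233z
quadratic in z: (1.4028)z²+(0.1631)z+(-0.0759)=0, √Δ=0.6725 → z ∈ {-0.2978, 0.1816}; z = -0.2978 (taking z<0)
x = 0.0523, y = -0.2184

(0.0523, -0.2184, -0.2978)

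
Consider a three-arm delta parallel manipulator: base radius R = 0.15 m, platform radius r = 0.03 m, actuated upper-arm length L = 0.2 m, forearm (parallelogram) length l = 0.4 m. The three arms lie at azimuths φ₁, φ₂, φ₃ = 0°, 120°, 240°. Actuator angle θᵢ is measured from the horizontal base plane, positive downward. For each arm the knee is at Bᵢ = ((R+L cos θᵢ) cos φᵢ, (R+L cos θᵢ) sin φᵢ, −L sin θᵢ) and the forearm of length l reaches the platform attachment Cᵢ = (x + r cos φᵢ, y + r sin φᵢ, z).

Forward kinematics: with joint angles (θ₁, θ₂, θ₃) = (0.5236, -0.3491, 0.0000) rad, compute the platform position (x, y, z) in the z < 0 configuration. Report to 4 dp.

centre 1 = (0.2932·cos0.0°, 0.2932·sin0.0°, -0.1000) = (0.2932, 0.0000, -0.1000)
arm 2 at φ=120.0°: e+L cos θ2 = 0.3079;  centre 2 = (-0.1540, 0.2667, 0.0684)
arm 3 at φ=240.0°: e+L cos θ3 = 0.3200;  centre 3 = (-0.1600, -0.2771, 0.0000)
|centre ₂|²−|centre ₁|² = 0.0035;  |centre ₃|²−|centre ₁|² = 0.0064
plane₁₂: -0.8943x+0.5334y+0.3368z = 0.0035
Cramer: x(z) = -0.0055+0.2996z;  y(z) = -0.0026-0.1291z
into |P−centre ₁|² = l²: 1.1064z² + 0.0217z + -0.0608 = 0;  Δ = 0.2694;  z = -0.2444 or 0.2248 → z<0 root = -0.2444
x = -0.0787, y = 0.0290

(-0.0787, 0.0290, -0.2444)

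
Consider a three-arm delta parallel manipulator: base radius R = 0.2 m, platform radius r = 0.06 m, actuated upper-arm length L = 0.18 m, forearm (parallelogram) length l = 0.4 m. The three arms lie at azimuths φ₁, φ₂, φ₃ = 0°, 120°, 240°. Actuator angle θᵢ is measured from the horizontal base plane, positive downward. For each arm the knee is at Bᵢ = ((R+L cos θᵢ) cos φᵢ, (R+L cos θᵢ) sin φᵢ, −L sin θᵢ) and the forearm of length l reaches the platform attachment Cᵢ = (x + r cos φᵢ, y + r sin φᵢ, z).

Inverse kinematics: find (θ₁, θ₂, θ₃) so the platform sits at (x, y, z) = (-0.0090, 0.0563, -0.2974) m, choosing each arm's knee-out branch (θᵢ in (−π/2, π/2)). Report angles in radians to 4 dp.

θ₁ = 0.3491, θ₂ = 0.0001, θ₃ = 0.5236

arm 1 (φ=0.0°): x'=-0.0090, y'=0.0563
  e−x'=0.1490;  (l²−L²−(e−x')²−y'²−z²)/2L = 0.0383
  γ=atan2(-0.2974,0.1490)=-1.1063;  ψ=arccos(0.1151)=1.4554;  θ1=γ+ψ≈0.3491
φ2=120.0° → target in arm frame (0.0533, -0.0204)
  e−x'=0.0867;  (l²−L²−(e−x')²−y'²−z²)/2L = 0.0867
  θ2 = atan2(B,A) + arccos(C/0.3098) = 0.0001
arm 3 (φ=240.0°): x'=-0.0443, y'=-0.0359
  A cos θ + B sin θ = C:  0.1843·cos θ + -0.2974·sin θ = 0.0109
  γ=atan2(-0.2974,0.1843)=-1.0161;  ψ=arccos(0.0310)=1.5397;  θ3=γ+ψ≈0.5236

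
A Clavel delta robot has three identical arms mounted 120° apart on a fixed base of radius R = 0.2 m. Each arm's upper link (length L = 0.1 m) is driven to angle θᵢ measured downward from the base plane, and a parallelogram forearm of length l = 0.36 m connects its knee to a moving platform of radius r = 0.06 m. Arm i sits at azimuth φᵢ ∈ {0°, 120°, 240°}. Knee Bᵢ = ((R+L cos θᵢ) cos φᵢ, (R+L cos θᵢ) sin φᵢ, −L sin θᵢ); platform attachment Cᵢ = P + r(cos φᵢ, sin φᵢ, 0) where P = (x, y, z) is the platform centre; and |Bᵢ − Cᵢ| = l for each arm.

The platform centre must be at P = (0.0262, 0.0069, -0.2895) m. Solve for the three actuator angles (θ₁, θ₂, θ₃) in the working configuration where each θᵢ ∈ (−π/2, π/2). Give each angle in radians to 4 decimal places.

θ₁ = -0.0005, θ₂ = 0.2614, θ₃ = 0.3487

arm 1 (φ=0.0°): x'=0.0262, y'=0.0069
  e−x'=0.1138;  (l²−L²−(e−x')²−y'²−z²)/2L = 0.1140
  γ=atan2(-0.2895,0.1138)=-1.1963;  ψ=arccos(0.3664)=1.1957;  θ1=γ+ψ≈-0.0005
arm 2 (φ=120.0°): x'=-0.0071, y'=-0.0261
  A cos θ + B sin θ = C:  0.1471·cos θ + -0.2895·sin θ = 0.0673
  γ=atan2(-0.2895,0.1471)=-1.1006;  ψ=arccos(0.2073)=1.3620;  θ2=γ+ψ≈0.2614
rotate P by −φ3: (-0.0191, 0.0192, -0.2895)
  A=0.1591, B=-0.2895, C=(l²−L²−A²−y'²−z²)/(2L)=0.0506
  γ=atan2(-0.2895,0.1591)=-1.0683;  ψ=arccos(0.1531)=1.4171;  θ3=γ+ψ≈0.3487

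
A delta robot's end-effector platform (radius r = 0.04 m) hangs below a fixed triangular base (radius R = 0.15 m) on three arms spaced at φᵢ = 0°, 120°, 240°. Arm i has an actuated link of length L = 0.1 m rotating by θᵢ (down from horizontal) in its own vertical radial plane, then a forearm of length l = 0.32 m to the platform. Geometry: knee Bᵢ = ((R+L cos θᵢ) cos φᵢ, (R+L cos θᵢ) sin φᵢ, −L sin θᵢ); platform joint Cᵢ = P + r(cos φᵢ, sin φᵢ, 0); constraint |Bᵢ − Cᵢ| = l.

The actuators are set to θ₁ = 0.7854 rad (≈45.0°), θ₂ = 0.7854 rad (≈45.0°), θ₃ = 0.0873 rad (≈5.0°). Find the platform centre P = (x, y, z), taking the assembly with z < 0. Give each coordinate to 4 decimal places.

centre 1 = (0.1807·cos0.0°, 0.1807·sin0.0°, -0.0707) = (0.1807, 0.0000, -0.0707)
arm 2 at φ=120.0°: (R−r)+L cos θ2 = 0.1807;  centre 2 = (-0.0904, 0.1565, -0.0707)
φ3=240.0°: virtual centre (-0.1048, -0.1815, -0.0087), radius l
subtract pairs → two planes through P
plane₁₂: -0.5421x+0.3130y+0.0000z = 0.0000
det = 0.3756;  x = -0.0053+0.1033z,  y = -0.0092+0.1790z
into |P−centre ₁|² = l²: 1.0427z² + 0.0997z + -0.0627 = 0;  Δ = 0.2715;  z = -0.2977 or 0.2021 → z<0 root = -0.2977
x = -0.0361, y = -0.0625

(-0.0361, -0.0625, -0.2977)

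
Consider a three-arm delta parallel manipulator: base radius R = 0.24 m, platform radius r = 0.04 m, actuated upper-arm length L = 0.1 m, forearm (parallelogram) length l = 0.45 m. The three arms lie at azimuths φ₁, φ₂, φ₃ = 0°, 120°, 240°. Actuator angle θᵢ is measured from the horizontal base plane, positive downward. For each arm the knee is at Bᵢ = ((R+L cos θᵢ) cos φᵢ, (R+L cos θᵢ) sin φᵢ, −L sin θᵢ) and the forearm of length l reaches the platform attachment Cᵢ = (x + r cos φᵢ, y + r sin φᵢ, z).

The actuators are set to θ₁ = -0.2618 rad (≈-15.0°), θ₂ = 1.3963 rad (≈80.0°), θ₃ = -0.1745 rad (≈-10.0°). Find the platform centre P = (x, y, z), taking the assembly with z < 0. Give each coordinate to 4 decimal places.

arm 1 at φ=0.0°: e+L cos θ1 = 0.2966;  O1 = (0.2966, 0.0000, 0.0259)
φ2=120.0°: virtual centre (-0.1087, 0.1882, -0.0985), radius l
φ3=240.0°: virtual centre (-0.1492, -0.2585, 0.0174), radius l
|O₂|²−|O₁|² = -0.0317;  |O₃|²−|O₁|² = 0.0008
linear system: -0.8105x+0.3765y = -0.0317−-0.2487z; -0.8917x+-0.5170y = 0.0008−-0.0170z
det = 0.7547;  x = 0.0213+-0.1789z,  y = -0.0383+0.2756z
quadratic in z: (1.1079)z²+(0.0256)z+(-0.1246)=0, √Δ=0.7435 → z ∈ {-0.3471, 0.3240}; z = -0.3471 (taking z<0)
x = 0.0834, y = -0.1339

(0.0834, -0.1339, -0.3471)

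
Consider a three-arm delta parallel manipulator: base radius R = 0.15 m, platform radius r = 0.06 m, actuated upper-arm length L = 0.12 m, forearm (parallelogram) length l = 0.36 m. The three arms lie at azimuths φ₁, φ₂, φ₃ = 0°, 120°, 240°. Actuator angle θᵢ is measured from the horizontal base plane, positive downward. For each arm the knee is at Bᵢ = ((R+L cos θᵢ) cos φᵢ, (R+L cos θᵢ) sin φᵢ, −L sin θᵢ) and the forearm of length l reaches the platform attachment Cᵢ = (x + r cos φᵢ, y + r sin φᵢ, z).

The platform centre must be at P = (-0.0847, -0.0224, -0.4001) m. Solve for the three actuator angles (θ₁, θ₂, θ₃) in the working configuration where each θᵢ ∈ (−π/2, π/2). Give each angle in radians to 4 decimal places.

arm 1 (φ=0.0°): x'=-0.0847, y'=-0.0224
  A cos θ + B sin θ = C:  0.1747·cos θ + -0.4001·sin θ = -0.3163
  θ1 = atan2(B,A) + arccos(C/0.4366) = 1.2219
rotate P by −φ2: (0.0230, 0.0846, -0.4001)
  e−x'=0.0670;  (l²−L²−(e−x')²−y'²−z²)/2L = -0.2355
  θ2 = atan2(B,A) + arccos(C/0.4057) = 0.7854
φ3=240.0° → target in arm frame (0.0617, -0.0622)
  e−x'=0.0283;  (l²−L²−(e−x')²−y'²−z²)/2L = -0.2064
  √(A²+B²)=0.4011;  θ3 = -1.5003+2.1114 ≈ 0.6111

θ₁ = 1.2219, θ₂ = 0.7854, θ₃ = 0.6111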